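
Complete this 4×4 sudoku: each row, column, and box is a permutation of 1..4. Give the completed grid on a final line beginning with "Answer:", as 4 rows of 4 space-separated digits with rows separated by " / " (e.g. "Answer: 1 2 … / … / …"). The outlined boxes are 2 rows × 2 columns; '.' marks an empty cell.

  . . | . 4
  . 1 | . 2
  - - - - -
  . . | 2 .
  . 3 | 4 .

Step 1. [r4c1∈{1,2}] 2 has one home in row 4: r4c1, so r4c1=2.
Step 2. [r1c1∈{3}] nothing but 3 survives at r1c1, so r1c1=3.
Step 3. [r3c1∈{1,4}] 1 has one home in col 1: r3c1. So r3c1=1.
Step 4. [r3c4∈{3}] r3c4's peers cover all but 3 ⇒ r3c4=3.
Step 5. [r2c3∈{3}] r2c3 has the single candidate 3 ⇒ r2c3=3.
Step 6. [r1c2∈{2}] r1c2 has the single candidate 2 ⇒ r1c2=2.
Step 7. [r3c2∈{4}] nothing but 4 survives at r3c2. So r3c2=4.
Step 8. [r1c3∈{1}] r1c3's peers cover all but 1 ⇒ r1c3=1.
Step 9. [r4c4∈{1}] r4c4's peers cover all but 1, so r4c4=1.
Step 10. [r2c1∈{4}] nothing but 4 survives at r2c1, so r2c1=4.

Answer: 3 2 1 4 / 4 1 3 2 / 1 4 2 3 / 2 3 4 1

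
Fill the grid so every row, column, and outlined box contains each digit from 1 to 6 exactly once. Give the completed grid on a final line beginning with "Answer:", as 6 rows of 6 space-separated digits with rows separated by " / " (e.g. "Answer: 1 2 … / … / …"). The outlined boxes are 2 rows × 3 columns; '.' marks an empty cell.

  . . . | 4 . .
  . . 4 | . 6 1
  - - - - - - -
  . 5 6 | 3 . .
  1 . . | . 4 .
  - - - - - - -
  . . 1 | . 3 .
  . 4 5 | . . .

Step 1. [r3c6∈{2}] nothing but 2 survives at r3c6 ⇒ r3c6=2.
Step 2. [r6c6∈{6}] r6c6 is down to just 6. So r6c6=6.
Step 3. [r1c6∈{3,5}] across col 6, 3 lands solely at r1c6. So r1c6=3.
Step 4. [r1c3∈{2}] only 2 remains possible at r1c3, so r1c3=2.
Step 5. [r6c5∈{1,2}] across col 5, 2 lands solely at r6c5, so r6c5=2.
Step 6. [r5c4∈{5}] r5c4 is down to just 5. So r5c4=5.
Step 7. [r5c1∈{2,6}] 2 has one home in col 1: r5c1, so r5c1=2.
Step 8. [r1c1∈{5,6}] in col 1, 6 fits only at r1c1 ⇒ r1c1=6.
Step 9. [r2c2∈{3}] r2c2 has the single candidate 3, so r2c2=3.
Step 10. [r1c2∈{1}] r1c2's peers cover all but 1 ⇒ r1c2=1.
Step 11. [r4c4∈{6}] nothing but 6 survives at r4c4. So r4c4=6.
Step 12. [r4c3∈{3}] r4c3's peers cover all but 3. So r4c3=3.
Step 13. [r6c1∈{3}] r6c1 has the single candidate 3. So r6c1=3.
Step 14. [r3c1∈{4}] r3c1 is down to just 4. So r3c1=4.
Step 15. [r3c5∈{1}] r3c5 is down to just 1. So r3c5=1.
Step 16. [r2c4∈{2}] r2c4 has the single candidate 2 ⇒ r2c4=2.
Step 17. [r2c1∈{5}] r2c1 has the single candidate 5, so r2c1=5.
Step 18. [r4c6∈{5}] r4c6's peers cover all but 5. So r4c6=5.
Step 19. [r4c2∈{2}] r4c2 is down to just 2. So r4c2=2.
Step 20. [r5c2∈{6}] nothing but 6 survives at r5c2, so r5c2=6.
Step 21. [r1c5∈{5}] r1c5 has the single candidate 5. So r1c5=5.
Step 22. [r6c4∈{1}] r6c4 is down to just 1, so r6c4=1.
Step 23. [r5c6∈{4}] r5c6's peers cover all but 4 ⇒ r5c6=4.

Answer: 6 1 2 4 5 3 / 5 3 4 2 6 1 / 4 5 6 3 1 2 / 1 2 3 6 4 5 / 2 6 1 5 3 4 / 3 4 5 1 2 6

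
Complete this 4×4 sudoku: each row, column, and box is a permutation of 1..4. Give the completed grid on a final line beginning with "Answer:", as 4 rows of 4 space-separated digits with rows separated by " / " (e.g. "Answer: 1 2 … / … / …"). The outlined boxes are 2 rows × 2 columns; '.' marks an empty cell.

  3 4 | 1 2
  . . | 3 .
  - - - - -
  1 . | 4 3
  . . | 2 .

Step 1. [r2c2∈{1,2}] r2c2 is the only open cell in row 2 admitting 1. So r2c2=1.
Step 2. [r2c4∈{4}] r2c4's peers cover all but 4, so r2c4=4.
Step 3. [r4c4∈{1}] r4c4 has the single candidate 1, so r4c4=1.
Step 4. [r2c1∈{2}] r2c1 is down to just 2. So r2c1=2.
Step 5. [r3c2∈{2}] r3c2's peers cover all but 2, so r3c2=2.
Step 6. [r4c1∈{4}] only 4 remains possible at r4c1, so r4c1=4.
Step 7. [r4c2∈{3}] r4c2 has the single candidate 3 ⇒ r4c2=3.

Answer: 3 4 1 2 / 2 1 3 4 / 1 2 4 3 / 4 3 2 1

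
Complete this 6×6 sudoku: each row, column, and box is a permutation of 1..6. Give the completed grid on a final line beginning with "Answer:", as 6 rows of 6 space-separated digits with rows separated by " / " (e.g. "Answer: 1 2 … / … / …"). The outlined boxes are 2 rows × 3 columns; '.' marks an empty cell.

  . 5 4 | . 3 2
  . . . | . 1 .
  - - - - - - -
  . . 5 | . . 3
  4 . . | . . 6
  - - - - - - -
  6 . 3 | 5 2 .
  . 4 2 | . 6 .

Step 1. [r4c3∈{1}] nothing but 1 survives at r4c3 ⇒ r4c3=1.
Step 2. [r3c1∈{2}] r3c1's peers cover all but 2, so r3c1=2.
Step 3. [r6c6∈{1}] r6c6 has the single candidate 1, so r6c6=1.
Step 4. [r2c3∈{6}] nothing but 6 survives at r2c3, so r2c3=6.
Step 5. [r2c4∈{4}] only 4 remains possible at r2c4, so r2c4=4.
Step 6. [r4c2∈{3}] only 3 remains possible at r4c2 ⇒ r4c2=3.
Step 7. [r4c4∈{2}] nothing but 2 survives at r4c4. So r4c4=2.
Step 8. [r2c2∈{2}] r2c2's peers cover all but 2 ⇒ r2c2=2.
Step 9. [r5c2∈{1}] only 1 remains possible at r5c2 ⇒ r5c2=1.
Step 10. [r4c5∈{5}] only 5 remains possible at r4c5 ⇒ r4c5=5.
Step 11. [r2c1∈{3}] r2c1's peers cover all but 3. So r2c1=3.
Step 12. [r5c6∈{4}] only 4 remains possible at r5c6, so r5c6=4.
Step 13. [r3c2∈{6}] r3c2's peers cover all but 6. So r3c2=6.
Step 14. [r2c6∈{5}] only 5 remains possible at r2c6, so r2c6=5.
Step 15. [r6c1∈{5}] only 5 remains possible at r6c1. So r6c1=5.
Step 16. [r1c1∈{1}] r1c1 has the single candidate 1, so r1c1=1.
Step 17. [r3c4∈{1}] nothing but 1 survives at r3c4. So r3c4=1.
Step 18. [r6c4∈{3}] r6c4's peers cover all but 3. So r6c4=3.
Step 19. [r1c4∈{6}] r1c4 has the single candidate 6 ⇒ r1c4=6.
Step 20. [r3c5∈{4}] r3c5 is down to just 4 ⇒ r3c5=4.

Answer: 1 5 4 6 3 2 / 3 2 6 4 1 5 / 2 6 5 1 4 3 / 4 3 1 2 5 6 / 6 1 3 5 2 4 / 5 4 2 3 6 1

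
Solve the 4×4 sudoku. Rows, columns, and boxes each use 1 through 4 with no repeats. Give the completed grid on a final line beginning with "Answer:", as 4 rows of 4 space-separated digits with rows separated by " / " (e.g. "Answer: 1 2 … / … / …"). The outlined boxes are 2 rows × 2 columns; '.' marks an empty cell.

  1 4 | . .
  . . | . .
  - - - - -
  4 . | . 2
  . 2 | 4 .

Step 1. [r2c2∈{3}] r2c2 is down to just 3, so r2c2=3.
Step 2. [r3c3∈{1,3}] in row 3, 3 fits only at r3c3. So r3c3=3.
Step 3. [r2c3∈{1,2}] r2c3 is the only open cell in col 3 admitting 1. So r2c3=1.
Step 4. [r4c4∈{1}] r4c4 has the single candidate 1, so r4c4=1.
Step 5. [r1c3∈{2}] r1c3 has the single candidate 2, so r1c3=2.
Step 6. [r3c2∈{1}] r3c2's peers cover all but 1, so r3c2=1.
Step 7. [r4c1∈{3}] r4c1 is down to just 3. So r4c1=3.
Step 8. [r2c4∈{4}] r2c4 is down to just 4, so r2c4=4.
Step 9. [r2c1∈{2}] r2c1 has the single candidate 2 ⇒ r2c1=2.
Step 10. [r1c4∈{3}] nothing but 3 survives at r1c4. So r1c4=3.

Answer: 1 4 2 3 / 2 3 1 4 / 4 1 3 2 / 3 2 4 1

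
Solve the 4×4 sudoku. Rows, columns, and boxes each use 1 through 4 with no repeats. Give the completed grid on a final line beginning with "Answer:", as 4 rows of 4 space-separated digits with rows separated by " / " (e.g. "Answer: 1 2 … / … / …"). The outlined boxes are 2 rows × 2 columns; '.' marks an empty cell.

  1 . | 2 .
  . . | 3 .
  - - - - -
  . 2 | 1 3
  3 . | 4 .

Step 1. [r2c2∈{4}] r2c2 is down to just 4, so r2c2=4.
Step 2. [r2c1∈{2}] r2c1 is down to just 2, so r2c1=2.
Step 3. [r1c2∈{3}] nothing but 3 survives at r1c2, so r1c2=3.
Step 4. [r4c2∈{1}] r4c2's peers cover all but 1 ⇒ r4c2=1.
Step 5. [r1c4∈{4}] nothing but 4 survives at r1c4 ⇒ r1c4=4.
Step 6. [r2c4∈{1}] only 1 remains possible at r2c4. So r2c4=1.
Step 7. [r4c4∈{2}] only 2 remains possible at r4c4 ⇒ r4c4=2.
Step 8. [r3c1∈{4}] r3c1 has the single candidate 4 ⇒ r3c1=4.

Answer: 1 3 2 4 / 2 4 3 1 / 4 2 1 3 / 3 1 4 2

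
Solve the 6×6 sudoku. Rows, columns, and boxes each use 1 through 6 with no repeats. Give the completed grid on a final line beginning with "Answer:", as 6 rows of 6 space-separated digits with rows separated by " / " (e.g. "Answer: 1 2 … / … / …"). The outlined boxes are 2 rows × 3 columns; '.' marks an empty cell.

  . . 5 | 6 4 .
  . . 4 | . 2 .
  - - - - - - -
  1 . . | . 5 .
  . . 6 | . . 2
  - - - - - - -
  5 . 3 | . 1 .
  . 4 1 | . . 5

Step 1. [r4c5∈{3}] r4c5 has the single candidate 3, so r4c5=3.
Step 2. [r3c4∈{4}] r3c4's peers cover all but 4 ⇒ r3c4=4.
Step 3. [r3c2∈{2,3}] across row 3, 3 lands solely at r3c2. So r3c2=3.
Step 4. [r5c4∈{2}] r5c4 is down to just 2, so r5c4=2.
Step 5. [r5c2∈{6}] only 6 remains possible at r5c2. So r5c2=6.
Step 6. [r2c2∈{1}] only 1 remains possible at r2c2. So r2c2=1.
Step 7. [r2c6∈{3}] nothing but 3 survives at r2c6. So r2c6=3.
Step 8. [r1c2∈{2}] only 2 remains possible at r1c2. So r1c2=2.
Step 9. [r1c1∈{3}] r1c1's peers cover all but 3. So r1c1=3.
Step 10. [r3c6∈{6}] only 6 remains possible at r3c6. So r3c6=6.
Step 11. [r4c2∈{5}] only 5 remains possible at r4c2. So r4c2=5.
Step 12. [r3c3∈{2}] r3c3 is down to just 2, so r3c3=2.
Step 13. [r2c1∈{6}] r2c1 has the single candidate 6, so r2c1=6.
Step 14. [r2c4∈{5}] nothing but 5 survives at r2c4 ⇒ r2c4=5.
Step 15. [r6c1∈{2}] r6c1 has the single candidate 2, so r6c1=2.
Step 16. [r5c6∈{4}] r5c6's peers cover all but 4, so r5c6=4.
Step 17. [r4c4∈{1}] only 1 remains possible at r4c4. So r4c4=1.
Step 18. [r4c1∈{4}] only 4 remains possible at r4c1, so r4c1=4.
Step 19. [r6c4∈{3}] nothing but 3 survives at r6c4. So r6c4=3.
Step 20. [r6c5∈{6}] r6c5 is down to just 6 ⇒ r6c5=6.
Step 21. [r1c6∈{1}] r1c6's peers cover all but 1. So r1c6=1.

Answer: 3 2 5 6 4 1 / 6 1 4 5 2 3 / 1 3 2 4 5 6 / 4 5 6 1 3 2 / 5 6 3 2 1 4 / 2 4 1 3 6 5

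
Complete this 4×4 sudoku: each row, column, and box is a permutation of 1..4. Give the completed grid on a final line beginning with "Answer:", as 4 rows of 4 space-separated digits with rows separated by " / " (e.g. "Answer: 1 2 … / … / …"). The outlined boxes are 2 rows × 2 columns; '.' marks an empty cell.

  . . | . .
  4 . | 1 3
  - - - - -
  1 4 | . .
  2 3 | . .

Step 1. [r4c3∈{4}] r4c3's peers cover all but 4, so r4c3=4.
Step 2. [r1c3∈{2}] only 2 remains possible at r1c3 ⇒ r1c3=2.
Step 3. [r3c4∈{2}] r3c4 has the single candidate 2, so r3c4=2.
Step 4. [r1c4∈{4}] only 4 remains possible at r1c4, so r1c4=4.
Step 5. [r3c3∈{3}] nothing but 3 survives at r3c3. So r3c3=3.
Step 6. [r1c1∈{3}] r1c1 is down to just 3. So r1c1=3.
Step 7. [r2c2∈{2}] r2c2's peers cover all but 2, so r2c2=2.
Step 8. [r4c4∈{1}] only 1 remains possible at r4c4, so r4c4=1.
Step 9. [r1c2∈{1}] nothing but 1 survives at r1c2, so r1c2=1.

Answer: 3 1 2 4 / 4 2 1 3 / 1 4 3 2 / 2 3 4 1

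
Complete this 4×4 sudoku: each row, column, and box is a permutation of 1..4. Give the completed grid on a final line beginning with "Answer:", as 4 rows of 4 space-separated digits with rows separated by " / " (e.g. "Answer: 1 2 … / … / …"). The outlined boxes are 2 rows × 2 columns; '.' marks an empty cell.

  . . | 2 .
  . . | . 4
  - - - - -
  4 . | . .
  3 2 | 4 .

Step 1. [r3c2∈{1}] r3c2's peers cover all but 1 ⇒ r3c2=1.
Step 2. [r2c3∈{1,3}] col 3 places 1 nowhere but r2c3. So r2c3=1.
Step 3. [r1c4∈{3}] nothing but 3 survives at r1c4, so r1c4=3.
Step 4. [r2c2∈{3}] r2c2's peers cover all but 3, so r2c2=3.
Step 5. [r2c1∈{2}] r2c1 has the single candidate 2. So r2c1=2.
Step 6. [r4c4∈{1}] nothing but 1 survives at r4c4, so r4c4=1.
Step 7. [r3c4∈{2}] r3c4 has the single candidate 2. So r3c4=2.
Step 8. [r1c2∈{4}] r1c2 is down to just 4 ⇒ r1c2=4.
Step 9. [r1c1∈{1}] only 1 remains possible at r1c1 ⇒ r1c1=1.
Step 10. [r3c3∈{3}] r3c3 is down to just 3 ⇒ r3c3=3.

Answer: 1 4 2 3 / 2 3 1 4 / 4 1 3 2 / 3 2 4 1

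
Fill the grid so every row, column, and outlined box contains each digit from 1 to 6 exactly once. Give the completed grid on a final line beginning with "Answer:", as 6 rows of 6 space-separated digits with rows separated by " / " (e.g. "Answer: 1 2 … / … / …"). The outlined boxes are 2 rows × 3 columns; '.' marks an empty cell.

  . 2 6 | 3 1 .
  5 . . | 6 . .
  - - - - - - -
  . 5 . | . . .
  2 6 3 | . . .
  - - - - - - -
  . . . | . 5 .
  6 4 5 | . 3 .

Step 1. [r4c5∈{4}] r4c5's peers cover all but 4, so r4c5=4.
Step 2. [r5c6∈{1,2,4,6}] 6 has one home in row 5: r5c6. So r5c6=6.
Step 3. [r1c1∈{4}] nothing but 4 survives at r1c1 ⇒ r1c1=4.
Step 4. [r3c1∈{1}] nothing but 1 survives at r3c1. So r3c1=1.
Step 5. [r3c4∈{2}] r3c4's peers cover all but 2 ⇒ r3c4=2.
Step 6. [r6c4∈{1}] r6c4 is down to just 1 ⇒ r6c4=1.
Step 7. [r2c2∈{1,3}] across row 2, 3 lands solely at r2c2. So r2c2=3.
Step 8. [r1c6∈{5}] r1c6 is down to just 5, so r1c6=5.
Step 9. [r2c3∈{1}] r2c3's peers cover all but 1, so r2c3=1.
Step 10. [r2c6∈{2,4}] row 2 places 4 nowhere but r2c6 ⇒ r2c6=4.
Step 11. [r5c1∈{3}] r5c1 has the single candidate 3. So r5c1=3.
Step 12. [r4c4∈{5}] nothing but 5 survives at r4c4, so r4c4=5.
Step 13. [r3c3∈{4}] r3c3's peers cover all but 4. So r3c3=4.
Step 14. [r5c3∈{2}] only 2 remains possible at r5c3 ⇒ r5c3=2.
Step 15. [r3c6∈{3}] only 3 remains possible at r3c6. So r3c6=3.
Step 16. [r3c5∈{6}] nothing but 6 survives at r3c5, so r3c5=6.
Step 17. [r5c4∈{4}] r5c4's peers cover all but 4, so r5c4=4.
Step 18. [r5c2∈{1}] r5c2 is down to just 1. So r5c2=1.
Step 19. [r4c6∈{1}] only 1 remains possible at r4c6 ⇒ r4c6=1.
Step 20. [r6c6∈{2}] r6c6 has the single candidate 2, so r6c6=2.
Step 21. [r2c5∈{2}] r2c5's peers cover all but 2 ⇒ r2c5=2.

Answer: 4 2 6 3 1 5 / 5 3 1 6 2 4 / 1 5 4 2 6 3 / 2 6 3 5 4 1 / 3 1 2 4 5 6 / 6 4 5 1 3 2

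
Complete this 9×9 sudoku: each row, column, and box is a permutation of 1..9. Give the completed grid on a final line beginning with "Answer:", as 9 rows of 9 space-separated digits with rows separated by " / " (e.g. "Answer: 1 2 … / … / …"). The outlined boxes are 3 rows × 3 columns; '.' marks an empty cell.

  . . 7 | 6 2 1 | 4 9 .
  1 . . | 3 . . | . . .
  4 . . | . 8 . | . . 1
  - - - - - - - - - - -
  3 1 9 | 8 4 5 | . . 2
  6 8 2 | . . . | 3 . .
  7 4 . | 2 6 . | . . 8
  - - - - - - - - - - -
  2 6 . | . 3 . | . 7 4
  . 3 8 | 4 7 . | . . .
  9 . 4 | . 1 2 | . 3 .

Step 1. [r1c2∈{5}] r1c2 is down to just 5 ⇒ r1c2=5.
Step 2. [r5c5∈{9}] only 9 remains possible at r5c5 ⇒ r5c5=9.
Step 3. [r8c9∈{5,6,9}] r8c9 is the only open cell in col 9 admitting 9 ⇒ r8c9=9.
Step 4. [r2c3∈{6}] r2c3 is down to just 6, so r2c3=6.
Step 5. [r9c9∈{5,6}] r9c9 is the only open cell in col 9 admitting 6 ⇒ r9c9=6.
Step 6. [r2c5∈{5}] only 5 remains possible at r2c5. So r2c5=5.
Step 7. [r5c9∈{5,7}] 5 has one home in col 9: r5c9. So r5c9=5.
Step 8. [r6c8∈{1}] nothing but 1 survives at r6c8 ⇒ r6c8=1.
Step 9. [r8c7∈{1,2,5}] across row 8, 1 lands solely at r8c7. So r8c7=1.
Step 10. [r2c9∈{7}] r2c9 is down to just 7 ⇒ r2c9=7.
Step 11. [r8c8∈{2,5}] across row 8, 2 lands solely at r8c8, so r8c8=2.
Step 12. [r9c7∈{5,8}] 8 has one home in row 9: r9c7 ⇒ r9c7=8.
Step 13. [r7c7∈{5}] r7c7 has the single candidate 5. So r7c7=5.
Step 14. [r7c4∈{9}] only 9 remains possible at r7c4. So r7c4=9.
Step 15. [r2c7∈{2}] r2c7 has the single candidate 2 ⇒ r2c7=2.
Step 16. [r2c2∈{9}] nothing but 9 survives at r2c2, so r2c2=9.
Step 17. [r4c8∈{6}] r4c8 has the single candidate 6, so r4c8=6.
Step 18. [r5c6∈{7}] only 7 remains possible at r5c6. So r5c6=7.
Step 19. [r3c2∈{2}] nothing but 2 survives at r3c2. So r3c2=2.
Step 20. [r9c4∈{5}] r9c4 has the single candidate 5 ⇒ r9c4=5.
Step 21. [r2c6∈{4}] r2c6's peers cover all but 4. So r2c6=4.
Step 22. [r3c6∈{9}] r3c6's peers cover all but 9 ⇒ r3c6=9.
Step 23. [r5c4∈{1}] r5c4 has the single candidate 1, so r5c4=1.
Step 24. [r3c4∈{7}] r3c4 has the single candidate 7, so r3c4=7.
Step 25. [r4c7∈{7}] r4c7's peers cover all but 7, so r4c7=7.
Step 26. [r9c2∈{7}] only 7 remains possible at r9c2 ⇒ r9c2=7.
Step 27. [r6c6∈{3}] only 3 remains possible at r6c6 ⇒ r6c6=3.
Step 28. [r3c7∈{6}] r3c7's peers cover all but 6 ⇒ r3c7=6.
Step 29. [r1c1∈{8}] nothing but 8 survives at r1c1 ⇒ r1c1=8.
Step 30. [r6c3∈{5}] only 5 remains possible at r6c3 ⇒ r6c3=5.
Step 31. [r2c8∈{8}] r2c8 has the single candidate 8 ⇒ r2c8=8.
Step 32. [r1c9∈{3}] r1c9 is down to just 3, so r1c9=3.
Step 33. [r6c7∈{9}] nothing but 9 survives at r6c7 ⇒ r6c7=9.
Step 34. [r7c3∈{1}] r7c3 is down to just 1. So r7c3=1.
Step 35. [r8c1∈{5}] r8c1 has the single candidate 5. So r8c1=5.
Step 36. [r3c8∈{5}] r3c8 is down to just 5 ⇒ r3c8=5.
Step 37. [r3c3∈{3}] nothing but 3 survives at r3c3. So r3c3=3.
Step 38. [r5c8∈{4}] r5c8 has the single candidate 4, so r5c8=4.
Step 39. [r7c6∈{8}] r7c6's peers cover all but 8, so r7c6=8.
Step 40. [r8c6∈{6}] r8c6 has the single candidate 6, so r8c6=6.

Answer: 8 5 7 6 2 1 4 9 3 / 1 9 6 3 5 4 2 8 7 / 4 2 3 7 8 9 6 5 1 / 3 1 9 8 4 5 7 6 2 / 6 8 2 1 9 7 3 4 5 / 7 4 5 2 6 3 9 1 8 / 2 6 1 9 3 8 5 7 4 / 5 3 8 4 7 6 1 2 9 / 9 7 4 5 1 2 8 3 6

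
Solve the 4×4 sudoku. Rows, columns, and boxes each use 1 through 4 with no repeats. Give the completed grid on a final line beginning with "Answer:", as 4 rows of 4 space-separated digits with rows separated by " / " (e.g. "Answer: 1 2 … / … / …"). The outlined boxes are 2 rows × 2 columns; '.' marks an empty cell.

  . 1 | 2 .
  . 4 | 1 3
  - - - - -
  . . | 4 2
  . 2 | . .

Step 1. [r3c2∈{3}] nothing but 3 survives at r3c2, so r3c2=3.
Step 2. [r4c1∈{1,4}] across row 4, 4 lands solely at r4c1, so r4c1=4.
Step 3. [r1c1∈{3}] nothing but 3 survives at r1c1, so r1c1=3.
Step 4. [r3c1∈{1}] only 1 remains possible at r3c1. So r3c1=1.
Step 5. [r4c4∈{1}] only 1 remains possible at r4c4. So r4c4=1.
Step 6. [r1c4∈{4}] nothing but 4 survives at r1c4. So r1c4=4.
Step 7. [r4c3∈{3}] nothing but 3 survives at r4c3. So r4c3=3.
Step 8. [r2c1∈{2}] r2c1's peers cover all but 2. So r2c1=2.

Answer: 3 1 2 4 / 2 4 1 3 / 1 3 4 2 / 4 2 3 1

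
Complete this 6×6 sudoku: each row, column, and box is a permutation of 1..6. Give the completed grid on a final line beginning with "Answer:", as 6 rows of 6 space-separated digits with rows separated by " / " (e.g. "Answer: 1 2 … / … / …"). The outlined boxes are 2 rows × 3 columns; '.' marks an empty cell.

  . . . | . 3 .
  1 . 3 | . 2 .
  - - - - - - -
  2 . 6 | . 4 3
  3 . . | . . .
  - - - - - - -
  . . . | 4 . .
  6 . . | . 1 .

Step 1. [r5c1∈{5}] r5c1 is down to just 5, so r5c1=5.
Step 2. [r4c5∈{5,6}] 5 has one home in col 5: r4c5 ⇒ r4c5=5.
Step 3. [r1c3∈{2,4,5}] in col 3, 5 fits only at r1c3 ⇒ r1c3=5.
Step 4. [r3c4∈{1}] r3c4's peers cover all but 1. So r3c4=1.
Step 5. [r1c4∈{6}] only 6 remains possible at r1c4. So r1c4=6.
Step 6. [r6c4∈{2,3,5}] across col 4, 3 lands solely at r6c4, so r6c4=3.
Step 7. [r1c1∈{4}] only 4 remains possible at r1c1 ⇒ r1c1=4.
Step 8. [r5c2∈{1,2,3}] 3 has one home in row 5: r5c2 ⇒ r5c2=3.
Step 9. [r5c3∈{1,2}] r5c3 is the only open cell in row 5 admitting 1 ⇒ r5c3=1.
Step 10. [r6c3∈{2,4}] col 3 places 2 nowhere but r6c3 ⇒ r6c3=2.
Step 11. [r5c6∈{2,6}] in row 5, 2 fits only at r5c6. So r5c6=2.
Step 12. [r2c6∈{4,5}] across row 2, 4 lands solely at r2c6 ⇒ r2c6=4.
Step 13. [r4c2∈{1,4}] in row 4, 1 fits only at r4c2 ⇒ r4c2=1.
Step 14. [r6c6∈{5}] nothing but 5 survives at r6c6, so r6c6=5.
Step 15. [r3c2∈{5}] r3c2 has the single candidate 5 ⇒ r3c2=5.
Step 16. [r2c4∈{5}] r2c4 has the single candidate 5 ⇒ r2c4=5.
Step 17. [r2c2∈{6}] only 6 remains possible at r2c2, so r2c2=6.
Step 18. [r4c4∈{2}] r4c4 is down to just 2, so r4c4=2.
Step 19. [r4c3∈{4}] r4c3 has the single candidate 4, so r4c3=4.
Step 20. [r4c6∈{6}] only 6 remains possible at r4c6 ⇒ r4c6=6.
Step 21. [r1c2∈{2}] r1c2 has the single candidate 2, so r1c2=2.
Step 22. [r1c6∈{1}] r1c6's peers cover all but 1 ⇒ r1c6=1.
Step 23. [r5c5∈{6}] r5c5 is down to just 6 ⇒ r5c5=6.
Step 24. [r6c2∈{4}] r6c2 is down to just 4 ⇒ r6c2=4.

Answer: 4 2 5 6 3 1 / 1 6 3 5 2 4 / 2 5 6 1 4 3 / 3 1 4 2 5 6 / 5 3 1 4 6 2 / 6 4 2 3 1 5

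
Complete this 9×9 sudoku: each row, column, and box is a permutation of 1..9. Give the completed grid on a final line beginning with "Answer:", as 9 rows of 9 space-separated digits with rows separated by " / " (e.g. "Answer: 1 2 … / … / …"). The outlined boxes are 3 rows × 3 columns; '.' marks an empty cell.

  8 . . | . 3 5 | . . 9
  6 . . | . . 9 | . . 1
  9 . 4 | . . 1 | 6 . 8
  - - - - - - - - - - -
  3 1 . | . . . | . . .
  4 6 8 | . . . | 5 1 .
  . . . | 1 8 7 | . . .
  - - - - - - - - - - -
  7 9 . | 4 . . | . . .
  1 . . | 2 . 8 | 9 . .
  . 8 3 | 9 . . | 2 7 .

Step 1. [r4c3∈{2,5,7,9}] in box 4, 7 fits only at r4c3, so r4c3=7.
Step 2. [r9c6∈{6}] r9c6's peers cover all but 6, so r9c6=6.
Step 3. [r4c5∈{2,4,5,6,9}] col 5 places 6 nowhere but r4c5, so r4c5=6.
Step 4. [r9c1∈{5}] nothing but 5 survives at r9c1, so r9c1=5.
Step 5. [r3c4∈{7}] r3c4 is down to just 7, so r3c4=7.
Step 6. [r7c6∈{3}] r7c6's peers cover all but 3, so r7c6=3.
Step 7. [r9c9∈{4}] r9c9 has the single candidate 4, so r9c9=4.
Step 8. [r4c9∈{2}] r4c9 has the single candidate 2. So r4c9=2.
Step 9. [r7c3∈{2,6}] 2 has one home in row 7: r7c3. So r7c3=2.
Step 10. [r2c3∈{5}] r2c3 has the single candidate 5, so r2c3=5.
Step 11. [r3c5∈{2}] r3c5 has the single candidate 2, so r3c5=2.
Step 12. [r3c8∈{3,5}] r3c8 is the only open cell in row 3 admitting 5 ⇒ r3c8=5.
Step 13. [r4c8∈{4,8,9}] across row 4, 9 lands solely at r4c8, so r4c8=9.
Step 14. [r7c8∈{6,8}] 8 has one home in col 8: r7c8, so r7c8=8.
Step 15. [r7c9∈{5,6}] across row 7, 6 lands solely at r7c9 ⇒ r7c9=6.
Step 16. [r6c9∈{3}] r6c9 is down to just 3 ⇒ r6c9=3.
Step 17. [r2c7∈{3,4,7}] r2c7 is the only open cell in col 7 admitting 3. So r2c7=3.
Step 18. [r6c7∈{4}] nothing but 4 survives at r6c7 ⇒ r6c7=4.
Step 19. [r1c8∈{2,4}] in row 1, 4 fits only at r1c8, so r1c8=4.
Step 20. [r1c2∈{2,7}] r1c2 is the only open cell in row 1 admitting 2 ⇒ r1c2=2.
Step 21. [r7c5∈{1,5}] 5 has one home in row 7: r7c5. So r7c5=5.
Step 22. [r9c5∈{1}] r9c5 has the single candidate 1. So r9c5=1.
Step 23. [r2c2∈{7}] nothing but 7 survives at r2c2 ⇒ r2c2=7.
Step 24. [r2c4∈{8}] only 8 remains possible at r2c4 ⇒ r2c4=8.
Step 25. [r5c4∈{3}] only 3 remains possible at r5c4 ⇒ r5c4=3.
Step 26. [r8c5∈{7}] r8c5 has the single candidate 7. So r8c5=7.
Step 27. [r1c7∈{7}] nothing but 7 survives at r1c7 ⇒ r1c7=7.
Step 28. [r5c9∈{7}] only 7 remains possible at r5c9 ⇒ r5c9=7.
Step 29. [r2c8∈{2}] r2c8 is down to just 2 ⇒ r2c8=2.
Step 30. [r1c3∈{1}] r1c3 is down to just 1, so r1c3=1.
Step 31. [r1c4∈{6}] nothing but 6 survives at r1c4 ⇒ r1c4=6.
Step 32. [r6c2∈{5}] only 5 remains possible at r6c2 ⇒ r6c2=5.
Step 33. [r5c6∈{2}] r5c6 is down to just 2, so r5c6=2.
Step 34. [r2c5∈{4}] only 4 remains possible at r2c5, so r2c5=4.
Step 35. [r8c2∈{4}] nothing but 4 survives at r8c2. So r8c2=4.
Step 36. [r8c3∈{6}] r8c3's peers cover all but 6, so r8c3=6.
Step 37. [r6c1∈{2}] r6c1 is down to just 2. So r6c1=2.
Step 38. [r3c2∈{3}] r3c2 has the single candidate 3 ⇒ r3c2=3.
Step 39. [r5c5∈{9}] r5c5's peers cover all but 9 ⇒ r5c5=9.
Step 40. [r6c3∈{9}] nothing but 9 survives at r6c3 ⇒ r6c3=9.
Step 41. [r6c8∈{6}] nothing but 6 survives at r6c8. So r6c8=6.
Step 42. [r4c4∈{5}] only 5 remains possible at r4c4 ⇒ r4c4=5.
Step 43. [r8c9∈{5}] only 5 remains possible at r8c9. So r8c9=5.
Step 44. [r4c7∈{8}] r4c7 has the single candidate 8, so r4c7=8.
Step 45. [r4c6∈{4}] r4c6 is down to just 4, so r4c6=4.
Step 46. [r7c7∈{1}] r7c7 is down to just 1 ⇒ r7c7=1.
Step 47. [r8c8∈{3}] r8c8's peers cover all but 3 ⇒ r8c8=3.

Answer: 8 2 1 6 3 5 7 4 9 / 6 7 5 8 4 9 3 2 1 / 9 3 4 7 2 1 6 5 8 / 3 1 7 5 6 4 8 9 2 / 4 6 8 3 9 2 5 1 7 / 2 5 9 1 8 7 4 6 3 / 7 9 2 4 5 3 1 8 6 / 1 4 6 2 7 8 9 3 5 / 5 8 3 9 1 6 2 7 4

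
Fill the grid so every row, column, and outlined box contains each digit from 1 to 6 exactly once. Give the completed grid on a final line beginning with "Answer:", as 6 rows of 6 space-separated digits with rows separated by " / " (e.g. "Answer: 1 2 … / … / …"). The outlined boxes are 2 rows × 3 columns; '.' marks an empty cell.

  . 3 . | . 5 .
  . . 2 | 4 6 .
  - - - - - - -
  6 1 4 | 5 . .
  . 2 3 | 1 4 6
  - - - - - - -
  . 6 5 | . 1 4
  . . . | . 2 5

Step 1. [r1c1∈{1,4}] r1c1 is the only open cell in row 1 admitting 4. So r1c1=4.
Step 2. [r2c6∈{1,3}] 3 has one home in row 2: r2c6, so r2c6=3.
Step 3. [r2c1∈{1,5}] r2c1 is the only open cell in row 2 admitting 1, so r2c1=1.
Step 4. [r6c1∈{3}] r6c1's peers cover all but 3. So r6c1=3.
Step 5. [r3c6∈{2}] r3c6's peers cover all but 2, so r3c6=2.
Step 6. [r4c1∈{5}] r4c1 has the single candidate 5 ⇒ r4c1=5.
Step 7. [r2c2∈{5}] r2c2 is down to just 5 ⇒ r2c2=5.
Step 8. [r1c4∈{2}] r1c4's peers cover all but 2. So r1c4=2.
Step 9. [r6c4∈{6}] only 6 remains possible at r6c4. So r6c4=6.
Step 10. [r6c2∈{4}] nothing but 4 survives at r6c2, so r6c2=4.
Step 11. [r3c5∈{3}] r3c5 has the single candidate 3, so r3c5=3.
Step 12. [r5c4∈{3}] only 3 remains possible at r5c4 ⇒ r5c4=3.
Step 13. [r1c6∈{1}] r1c6 has the single candidate 1, so r1c6=1.
Step 14. [r6c3∈{1}] r6c3 has the single candidate 1. So r6c3=1.
Step 15. [r1c3∈{6}] r1c3 has the single candidate 6 ⇒ r1c3=6.
Step 16. [r5c1∈{2}] only 2 remains possible at r5c1 ⇒ r5c1=2.

Answer: 4 3 6 2 5 1 / 1 5 2 4 6 3 / 6 1 4 5 3 2 / 5 2 3 1 4 6 / 2 6 5 3 1 4 / 3 4 1 6 2 5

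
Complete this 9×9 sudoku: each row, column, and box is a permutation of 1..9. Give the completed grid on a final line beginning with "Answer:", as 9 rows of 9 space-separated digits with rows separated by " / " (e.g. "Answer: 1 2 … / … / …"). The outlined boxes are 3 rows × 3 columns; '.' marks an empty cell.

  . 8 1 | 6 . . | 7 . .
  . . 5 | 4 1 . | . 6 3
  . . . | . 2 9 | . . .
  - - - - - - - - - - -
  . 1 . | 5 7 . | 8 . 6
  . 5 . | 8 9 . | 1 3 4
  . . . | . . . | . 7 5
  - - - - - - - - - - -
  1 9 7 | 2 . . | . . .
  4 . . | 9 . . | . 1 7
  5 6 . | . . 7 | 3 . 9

Step 1. [r1c8∈{2,4,5,9}] in row 1, 4 fits only at r1c8, so r1c8=4.
Step 2. [r7c9∈{8}] r7c9 is down to just 8. So r7c9=8.
Step 3. [r7c8∈{5}] only 5 remains possible at r7c8 ⇒ r7c8=5.
Step 4. [r6c6∈{1,2,3,4,6}] col 6 places 1 nowhere but r6c6 ⇒ r6c6=1.
Step 5. [r6c4∈{3}] r6c4 is down to just 3 ⇒ r6c4=3.
Step 6. [r1c1∈{2,3,9}] 9 has one home in row 1: r1c1. So r1c1=9.
Step 7. [r9c5∈{4,8}] row 9 places 4 nowhere but r9c5, so r9c5=4.
Step 8. [r6c5∈{6}] r6c5 is down to just 6. So r6c5=6.
Step 9. [r5c1∈{2,6,7}] in row 5, 7 fits only at r5c1. So r5c1=7.
Step 10. [r8c5∈{3,5,8}] in col 5, 8 fits only at r8c5 ⇒ r8c5=8.
Step 11. [r2c1∈{2}] nothing but 2 survives at r2c1. So r2c1=2.
Step 12. [r7c5∈{3}] nothing but 3 survives at r7c5, so r7c5=3.
Step 13. [r4c8∈{2,9}] in col 8, 9 fits only at r4c8. So r4c8=9.
Step 14. [r6c3∈{2,4,8,9}] 9 has one home in row 6: r6c3 ⇒ r6c3=9.
Step 15. [r6c2∈{2,4}] in row 6, 4 fits only at r6c2 ⇒ r6c2=4.
Step 16. [r8c2∈{2,3}] across col 2, 2 lands solely at r8c2. So r8c2=2.
Step 17. [r3c2∈{3,7}] 3 has one home in col 2: r3c2. So r3c2=3.
Step 18. [r5c3∈{2,6}] 6 has one home in row 5: r5c3, so r5c3=6.
Step 19. [r8c6∈{5,6}] row 8 places 5 nowhere but r8c6 ⇒ r8c6=5.
Step 20. [r4c3∈{2,3}] in col 3, 2 fits only at r4c3, so r4c3=2.
Step 21. [r7c7∈{4,6}] row 7 places 4 nowhere but r7c7 ⇒ r7c7=4.
Step 22. [r3c9∈{1}] r3c9's peers cover all but 1. So r3c9=1.
Step 23. [r6c1∈{8}] r6c1's peers cover all but 8 ⇒ r6c1=8.
Step 24. [r1c5∈{5}] r1c5 has the single candidate 5. So r1c5=5.
Step 25. [r5c6∈{2}] r5c6 has the single candidate 2. So r5c6=2.
Step 26. [r3c4∈{7}] r3c4 is down to just 7, so r3c4=7.
Step 27. [r7c6∈{6}] r7c6's peers cover all but 6, so r7c6=6.
Step 28. [r1c9∈{2}] only 2 remains possible at r1c9, so r1c9=2.
Step 29. [r6c7∈{2}] r6c7 is down to just 2, so r6c7=2.
Step 30. [r4c1∈{3}] r4c1 is down to just 3, so r4c1=3.
Step 31. [r2c7∈{9}] r2c7 is down to just 9, so r2c7=9.
Step 32. [r9c8∈{2}] r9c8's peers cover all but 2, so r9c8=2.
Step 33. [r3c3∈{4}] only 4 remains possible at r3c3, so r3c3=4.
Step 34. [r2c2∈{7}] r2c2's peers cover all but 7, so r2c2=7.
Step 35. [r8c3∈{3}] r8c3's peers cover all but 3 ⇒ r8c3=3.
Step 36. [r4c6∈{4}] r4c6's peers cover all but 4. So r4c6=4.
Step 37. [r2c6∈{8}] r2c6 has the single candidate 8, so r2c6=8.
Step 38. [r3c8∈{8}] nothing but 8 survives at r3c8. So r3c8=8.
Step 39. [r1c6∈{3}] r1c6's peers cover all but 3 ⇒ r1c6=3.
Step 40. [r8c7∈{6}] nothing but 6 survives at r8c7 ⇒ r8c7=6.
Step 41. [r9c4∈{1}] only 1 remains possible at r9c4, so r9c4=1.
Step 42. [r3c1∈{6}] r3c1 has the single candidate 6 ⇒ r3c1=6.
Step 43. [r9c3∈{8}] only 8 remains possible at r9c3 ⇒ r9c3=8.
Step 44. [r3c7∈{5}] r3c7 is down to just 5. So r3c7=5.

Answer: 9 8 1 6 5 3 7 4 2 / 2 7 5 4 1 8 9 6 3 / 6 3 4 7 2 9 5 8 1 / 3 1 2 5 7 4 8 9 6 / 7 5 6 8 9 2 1 3 4 / 8 4 9 3 6 1 2 7 5 / 1 9 7 2 3 6 4 5 8 / 4 2 3 9 8 5 6 1 7 / 5 6 8 1 4 7 3 2 9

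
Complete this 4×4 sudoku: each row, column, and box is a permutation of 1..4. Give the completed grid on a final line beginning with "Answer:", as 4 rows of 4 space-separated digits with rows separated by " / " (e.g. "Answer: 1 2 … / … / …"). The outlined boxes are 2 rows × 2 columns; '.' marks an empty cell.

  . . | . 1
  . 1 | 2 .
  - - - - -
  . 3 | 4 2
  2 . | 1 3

Step 1. [r2c1∈{3,4}] r2c1 is the only open cell in row 2 admitting 3 ⇒ r2c1=3.
Step 2. [r1c1∈{4}] nothing but 4 survives at r1c1 ⇒ r1c1=4.
Step 3. [r3c1∈{1}] r3c1 is down to just 1. So r3c1=1.
Step 4. [r4c2∈{4}] r4c2 has the single candidate 4, so r4c2=4.
Step 5. [r1c3∈{3}] r1c3's peers cover all but 3 ⇒ r1c3=3.
Step 6. [r1c2∈{2}] r1c2 is down to just 2 ⇒ r1c2=2.
Step 7. [r2c4∈{4}] r2c4 is down to just 4 ⇒ r2c4=4.

Answer: 4 2 3 1 / 3 1 2 4 / 1 3 4 2 / 2 4 1 3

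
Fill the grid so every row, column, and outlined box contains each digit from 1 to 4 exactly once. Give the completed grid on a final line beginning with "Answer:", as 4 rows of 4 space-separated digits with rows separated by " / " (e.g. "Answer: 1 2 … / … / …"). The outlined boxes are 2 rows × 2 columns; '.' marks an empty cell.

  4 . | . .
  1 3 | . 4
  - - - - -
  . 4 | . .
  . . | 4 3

Step 1. [r1c2∈{2}] r1c2 has the single candidate 2 ⇒ r1c2=2.
Step 2. [r3c4∈{1,2}] 2 has one home in col 4: r3c4, so r3c4=2.
Step 3. [r1c3∈{1,3}] 3 has one home in row 1: r1c3 ⇒ r1c3=3.
Step 4. [r1c4∈{1}] r1c4 is down to just 1. So r1c4=1.
Step 5. [r3c1∈{3}] r3c1 is down to just 3. So r3c1=3.
Step 6. [r4c2∈{1}] r4c2 is down to just 1, so r4c2=1.
Step 7. [r4c1∈{2}] only 2 remains possible at r4c1, so r4c1=2.
Step 8. [r2c3∈{2}] only 2 remains possible at r2c3, so r2c3=2.
Step 9. [r3c3∈{1}] only 1 remains possible at r3c3 ⇒ r3c3=1.

Answer: 4 2 3 1 / 1 3 2 4 / 3 4 1 2 / 2 1 4 3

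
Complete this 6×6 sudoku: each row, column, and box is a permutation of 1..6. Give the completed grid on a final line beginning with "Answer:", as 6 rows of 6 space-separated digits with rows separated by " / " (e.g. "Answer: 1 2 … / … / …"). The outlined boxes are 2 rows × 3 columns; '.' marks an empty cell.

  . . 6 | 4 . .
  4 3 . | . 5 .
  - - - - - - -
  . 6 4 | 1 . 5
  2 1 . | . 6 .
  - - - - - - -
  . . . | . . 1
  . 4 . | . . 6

Step 1. [r4c4∈{3}] only 3 remains possible at r4c4 ⇒ r4c4=3.
Step 2. [r2c6∈{2}] nothing but 2 survives at r2c6, so r2c6=2.
Step 3. [r4c3∈{5}] nothing but 5 survives at r4c3 ⇒ r4c3=5.
Step 4. [r3c5∈{2}] r3c5 has the single candidate 2. So r3c5=2.
Step 5. [r6c5∈{3}] r6c5 is down to just 3. So r6c5=3.
Step 6. [r5c3∈{2,3}] across col 3, 3 lands solely at r5c3. So r5c3=3.
Step 7. [r6c3∈{1,2}] r6c3 is the only open cell in col 3 admitting 2, so r6c3=2.
Step 8. [r5c2∈{5}] r5c2's peers cover all but 5, so r5c2=5.
Step 9. [r2c3∈{1}] nothing but 1 survives at r2c3 ⇒ r2c3=1.
Step 10. [r1c6∈{3}] nothing but 3 survives at r1c6, so r1c6=3.
Step 11. [r5c1∈{6}] r5c1 is down to just 6, so r5c1=6.
Step 12. [r6c4∈{5}] r6c4 is down to just 5 ⇒ r6c4=5.
Step 13. [r6c1∈{1}] r6c1's peers cover all but 1, so r6c1=1.
Step 14. [r1c1∈{5}] r1c1 has the single candidate 5 ⇒ r1c1=5.
Step 15. [r1c5∈{1}] r1c5 has the single candidate 1. So r1c5=1.
Step 16. [r5c5∈{4}] r5c5 has the single candidate 4, so r5c5=4.
Step 17. [r5c4∈{2}] r5c4 has the single candidate 2. So r5c4=2.
Step 18. [r3c1∈{3}] r3c1's peers cover all but 3 ⇒ r3c1=3.
Step 19. [r1c2∈{2}] r1c2's peers cover all but 2, so r1c2=2.
Step 20. [r4c6∈{4}] only 4 remains possible at r4c6. So r4c6=4.
Step 21. [r2c4∈{6}] r2c4 has the single candidate 6, so r2c4=6.

Answer: 5 2 6 4 1 3 / 4 3 1 6 5 2 / 3 6 4 1 2 5 / 2 1 5 3 6 4 / 6 5 3 2 4 1 / 1 4 2 5 3 6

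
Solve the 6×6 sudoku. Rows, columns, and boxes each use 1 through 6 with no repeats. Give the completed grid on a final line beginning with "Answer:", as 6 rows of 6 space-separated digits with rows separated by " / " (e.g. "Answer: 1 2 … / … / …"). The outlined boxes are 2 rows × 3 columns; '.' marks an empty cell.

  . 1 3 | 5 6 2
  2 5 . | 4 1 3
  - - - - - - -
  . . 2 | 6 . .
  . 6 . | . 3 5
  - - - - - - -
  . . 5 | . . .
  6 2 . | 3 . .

Step 1. [r3c5∈{4}] r3c5 has the single candidate 4 ⇒ r3c5=4.
Step 2. [r3c6∈{1}] nothing but 1 survives at r3c6. So r3c6=1.
Step 3. [r5c2∈{3,4}] r5c2 is the only open cell in col 2 admitting 4, so r5c2=4.
Step 4. [r6c3∈{1}] r6c3 is down to just 1 ⇒ r6c3=1.
Step 5. [r3c2∈{3}] r3c2 has the single candidate 3, so r3c2=3.
Step 6. [r4c4∈{2}] r4c4 has the single candidate 2 ⇒ r4c4=2.
Step 7. [r4c1∈{1,4}] in row 4, 1 fits only at r4c1, so r4c1=1.
Step 8. [r2c3∈{6}] r2c3's peers cover all but 6, so r2c3=6.
Step 9. [r6c5∈{5}] only 5 remains possible at r6c5, so r6c5=5.
Step 10. [r3c1∈{5}] r3c1 has the single candidate 5. So r3c1=5.
Step 11. [r4c3∈{4}] r4c3 has the single candidate 4. So r4c3=4.
Step 12. [r5c5∈{2}] r5c5's peers cover all but 2 ⇒ r5c5=2.
Step 13. [r5c4∈{1}] only 1 remains possible at r5c4 ⇒ r5c4=1.
Step 14. [r6c6∈{4}] r6c6 has the single candidate 4, so r6c6=4.
Step 15. [r1c1∈{4}] only 4 remains possible at r1c1. So r1c1=4.
Step 16. [r5c6∈{6}] only 6 remains possible at r5c6. So r5c6=6.
Step 17. [r5c1∈{3}] r5c1's peers cover all but 3 ⇒ r5c1=3.

Answer: 4 1 3 5 6 2 / 2 5 6 4 1 3 / 5 3 2 6 4 1 / 1 6 4 2 3 5 / 3 4 5 1 2 6 / 6 2 1 3 5 4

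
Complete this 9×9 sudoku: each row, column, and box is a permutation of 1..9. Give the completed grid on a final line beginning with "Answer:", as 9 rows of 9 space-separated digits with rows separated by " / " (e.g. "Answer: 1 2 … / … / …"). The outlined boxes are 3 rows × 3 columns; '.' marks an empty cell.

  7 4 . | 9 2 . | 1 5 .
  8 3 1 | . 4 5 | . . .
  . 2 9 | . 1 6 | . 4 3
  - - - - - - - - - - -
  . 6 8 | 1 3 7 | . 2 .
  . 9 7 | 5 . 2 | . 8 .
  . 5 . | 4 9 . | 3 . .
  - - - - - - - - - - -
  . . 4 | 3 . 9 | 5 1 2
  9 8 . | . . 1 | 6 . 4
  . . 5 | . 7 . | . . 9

Step 1. [r2c4∈{7}] r2c4 is down to just 7 ⇒ r2c4=7.
Step 2. [r9c4∈{2,6,8}] r9c4 is the only open cell in col 4 admitting 6, so r9c4=6.
Step 3. [r2c9∈{6}] only 6 remains possible at r2c9 ⇒ r2c9=6.
Step 4. [r9c1∈{1,2,3}] row 9 places 2 nowhere but r9c1, so r9c1=2.
Step 5. [r9c7∈{8}] r9c7 has the single candidate 8. So r9c7=8.
Step 6. [r5c7∈{4}] nothing but 4 survives at r5c7 ⇒ r5c7=4.
Step 7. [r5c9∈{1}] r5c9 has the single candidate 1, so r5c9=1.
Step 8. [r8c8∈{3,7}] across row 8, 7 lands solely at r8c8, so r8c8=7.
Step 9. [r4c7∈{9}] r4c7's peers cover all but 9 ⇒ r4c7=9.
Step 10. [r1c6∈{3,8}] r1c6 is the only open cell in row 1 admitting 3. So r1c6=3.
Step 11. [r3c4∈{8}] r3c4's peers cover all but 8. So r3c4=8.
Step 12. [r9c8∈{3}] r9c8 is down to just 3 ⇒ r9c8=3.
Step 13. [r6c9∈{7}] only 7 remains possible at r6c9, so r6c9=7.
Step 14. [r1c3∈{6}] r1c3 has the single candidate 6 ⇒ r1c3=6.
Step 15. [r4c9∈{5}] only 5 remains possible at r4c9, so r4c9=5.
Step 16. [r6c1∈{1}] only 1 remains possible at r6c1, so r6c1=1.
Step 17. [r6c3∈{2}] r6c3 has the single candidate 2 ⇒ r6c3=2.
Step 18. [r5c5∈{6}] r5c5's peers cover all but 6, so r5c5=6.
Step 19. [r7c2∈{7}] r7c2 has the single candidate 7. So r7c2=7.
Step 20. [r8c3∈{3}] r8c3 is down to just 3 ⇒ r8c3=3.
Step 21. [r2c7∈{2}] nothing but 2 survives at r2c7 ⇒ r2c7=2.
Step 22. [r6c6∈{8}] r6c6's peers cover all but 8. So r6c6=8.
Step 23. [r1c9∈{8}] r1c9's peers cover all but 8. So r1c9=8.
Step 24. [r5c1∈{3}] nothing but 3 survives at r5c1, so r5c1=3.
Step 25. [r9c2∈{1}] only 1 remains possible at r9c2 ⇒ r9c2=1.
Step 26. [r4c1∈{4}] r4c1 is down to just 4. So r4c1=4.
Step 27. [r8c5∈{5}] r8c5's peers cover all but 5. So r8c5=5.
Step 28. [r8c4∈{2}] r8c4 is down to just 2, so r8c4=2.
Step 29. [r7c1∈{6}] nothing but 6 survives at r7c1, so r7c1=6.
Step 30. [r3c7∈{7}] only 7 remains possible at r3c7. So r3c7=7.
Step 31. [r6c8∈{6}] r6c8 is down to just 6. So r6c8=6.
Step 32. [r3c1∈{5}] only 5 remains possible at r3c1. So r3c1=5.
Step 33. [r2c8∈{9}] nothing but 9 survives at r2c8. So r2c8=9.
Step 34. [r7c5∈{8}] only 8 remains possible at r7c5 ⇒ r7c5=8.
Step 35. [r9c6∈{4}] r9c6's peers cover all but 4. So r9c6=4.

Answer: 7 4 6 9 2 3 1 5 8 / 8 3 1 7 4 5 2 9 6 / 5 2 9 8 1 6 7 4 3 / 4 6 8 1 3 7 9 2 5 / 3 9 7 5 6 2 4 8 1 / 1 5 2 4 9 8 3 6 7 / 6 7 4 3 8 9 5 1 2 / 9 8 3 2 5 1 6 7 4 / 2 1 5 6 7 4 8 3 9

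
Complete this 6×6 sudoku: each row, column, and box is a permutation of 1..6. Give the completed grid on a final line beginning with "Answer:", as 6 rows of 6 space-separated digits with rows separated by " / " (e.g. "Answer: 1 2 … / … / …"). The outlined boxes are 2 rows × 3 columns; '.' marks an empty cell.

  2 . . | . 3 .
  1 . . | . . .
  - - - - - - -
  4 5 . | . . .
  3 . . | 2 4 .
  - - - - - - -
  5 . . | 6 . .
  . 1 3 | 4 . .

Step 1. [r2c4∈{5}] r2c4 is down to just 5 ⇒ r2c4=5.
Step 2. [r4c2∈{6}] r4c2's peers cover all but 6. So r4c2=6.
Step 3. [r1c2∈{4}] only 4 remains possible at r1c2, so r1c2=4.
Step 4. [r2c3∈{6}] nothing but 6 survives at r2c3, so r2c3=6.
Step 5. [r2c5∈{2}] r2c5 has the single candidate 2. So r2c5=2.
Step 6. [r5c6∈{1,2,3}] across row 5, 3 lands solely at r5c6 ⇒ r5c6=3.
Step 7. [r4c6∈{1,5}] 5 has one home in row 4: r4c6, so r4c6=5.
Step 8. [r1c4∈{1}] nothing but 1 survives at r1c4. So r1c4=1.
Step 9. [r3c6∈{1,6}] r3c6 is the only open cell in col 6 admitting 1, so r3c6=1.
Step 10. [r3c3∈{2}] r3c3 has the single candidate 2. So r3c3=2.
Step 11. [r6c5∈{5}] only 5 remains possible at r6c5 ⇒ r6c5=5.
Step 12. [r2c6∈{4}] r2c6 is down to just 4, so r2c6=4.
Step 13. [r5c5∈{1}] r5c5 has the single candidate 1. So r5c5=1.
Step 14. [r5c3∈{4}] r5c3 is down to just 4 ⇒ r5c3=4.
Step 15. [r6c6∈{2}] r6c6's peers cover all but 2. So r6c6=2.
Step 16. [r5c2∈{2}] r5c2 is down to just 2, so r5c2=2.
Step 17. [r4c3∈{1}] r4c3 is down to just 1. So r4c3=1.
Step 18. [r2c2∈{3}] r2c2 has the single candidate 3. So r2c2=3.
Step 19. [r6c1∈{6}] r6c1 has the single candidate 6 ⇒ r6c1=6.
Step 20. [r3c4∈{3}] nothing but 3 survives at r3c4, so r3c4=3.
Step 21. [r3c5∈{6}] only 6 remains possible at r3c5. So r3c5=6.
Step 22. [r1c3∈{5}] nothing but 5 survives at r1c3. So r1c3=5.
Step 23. [r1c6∈{6}] r1c6 has the single candidate 6, so r1c6=6.

Answer: 2 4 5 1 3 6 / 1 3 6 5 2 4 / 4 5 2 3 6 1 / 3 6 1 2 4 5 / 5 2 4 6 1 3 / 6 1 3 4 5 2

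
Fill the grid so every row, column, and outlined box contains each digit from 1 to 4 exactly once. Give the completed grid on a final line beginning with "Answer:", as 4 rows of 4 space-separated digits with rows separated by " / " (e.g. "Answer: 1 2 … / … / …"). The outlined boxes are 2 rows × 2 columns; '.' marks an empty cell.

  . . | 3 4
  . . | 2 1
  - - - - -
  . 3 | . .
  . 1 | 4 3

Step 1. [r3c1∈{2,4}] across row 3, 4 lands solely at r3c1, so r3c1=4.
Step 2. [r1c1∈{1,2}] 1 has one home in row 1: r1c1. So r1c1=1.
Step 3. [r2c1∈{3}] nothing but 3 survives at r2c1, so r2c1=3.
Step 4. [r2c2∈{4}] nothing but 4 survives at r2c2. So r2c2=4.
Step 5. [r4c1∈{2}] r4c1's peers cover all but 2 ⇒ r4c1=2.
Step 6. [r3c3∈{1}] r3c3's peers cover all but 1 ⇒ r3c3=1.
Step 7. [r1c2∈{2}] nothing but 2 survives at r1c2 ⇒ r1c2=2.
Step 8. [r3c4∈{2}] r3c4's peers cover all but 2. So r3c4=2.

Answer: 1 2 3 4 / 3 4 2 1 / 4 3 1 2 / 2 1 4 3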